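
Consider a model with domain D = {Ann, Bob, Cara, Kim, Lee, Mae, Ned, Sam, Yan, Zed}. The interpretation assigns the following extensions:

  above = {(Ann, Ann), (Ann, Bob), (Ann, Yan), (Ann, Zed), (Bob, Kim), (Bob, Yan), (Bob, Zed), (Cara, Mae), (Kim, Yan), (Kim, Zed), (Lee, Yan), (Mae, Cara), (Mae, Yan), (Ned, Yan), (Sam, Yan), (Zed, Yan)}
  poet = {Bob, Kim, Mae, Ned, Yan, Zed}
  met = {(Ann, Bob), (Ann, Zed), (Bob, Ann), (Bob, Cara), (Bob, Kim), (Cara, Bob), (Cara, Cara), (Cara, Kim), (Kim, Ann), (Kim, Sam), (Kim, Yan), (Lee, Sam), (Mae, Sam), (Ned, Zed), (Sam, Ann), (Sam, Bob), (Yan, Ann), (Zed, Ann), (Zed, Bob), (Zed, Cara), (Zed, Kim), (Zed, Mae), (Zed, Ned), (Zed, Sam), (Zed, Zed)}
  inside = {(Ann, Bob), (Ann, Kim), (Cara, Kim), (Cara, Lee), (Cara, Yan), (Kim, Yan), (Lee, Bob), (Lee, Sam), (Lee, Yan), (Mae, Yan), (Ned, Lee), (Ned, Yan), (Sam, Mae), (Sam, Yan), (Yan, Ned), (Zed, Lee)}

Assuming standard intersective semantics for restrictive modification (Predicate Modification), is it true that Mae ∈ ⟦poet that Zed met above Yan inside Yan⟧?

yes

⟦that Zed met⟧ = {x : ⟨Zed, x⟩ ∈ ⟦met⟧} = {Ann, Bob, Cara, Kim, Mae, Ned, Sam, Zed}
⟦above Yan⟧ = {x : ⟨x, Yan⟩ ∈ ⟦above⟧} = {Ann, Bob, Kim, Lee, Mae, Ned, Sam, Zed}
⟦inside Yan⟧ = {x : ⟨x, Yan⟩ ∈ ⟦inside⟧} = {Cara, Kim, Lee, Mae, Ned, Sam}
⟦poet⟧ = {Bob, Kim, Mae, Ned, Yan, Zed}
… ∩ ⟦that Zed met⟧ = {Bob, Kim, Mae, Ned, Yan, Zed} ∩ {Ann, Bob, Cara, Kim, Mae, Ned, Sam, Zed} = {Bob, Kim, Mae, Ned, Zed}
… ∩ ⟦above Yan⟧ = {Bob, Kim, Mae, Ned, Zed} ∩ {Ann, Bob, Kim, Lee, Mae, Ned, Sam, Zed} = {Bob, Kim, Mae, Ned, Zed}
… ∩ ⟦inside Yan⟧ = {Bob, Kim, Mae, Ned, Zed} ∩ {Cara, Kim, Lee, Mae, Ned, Sam} = {Kim, Mae, Ned}
⟦poet that Zed met above Yan inside Yan⟧ = {Kim, Mae, Ned}; Mae ∈ this set.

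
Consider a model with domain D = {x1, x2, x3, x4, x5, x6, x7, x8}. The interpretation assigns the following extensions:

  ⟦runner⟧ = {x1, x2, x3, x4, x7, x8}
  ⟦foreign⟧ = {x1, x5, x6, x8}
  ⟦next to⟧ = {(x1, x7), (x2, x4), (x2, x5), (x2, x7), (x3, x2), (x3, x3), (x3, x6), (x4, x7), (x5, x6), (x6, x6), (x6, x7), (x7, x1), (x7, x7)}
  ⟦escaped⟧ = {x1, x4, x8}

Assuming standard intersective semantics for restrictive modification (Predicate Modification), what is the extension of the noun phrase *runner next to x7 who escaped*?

{x1, x4}

⟦next to x7⟧ = {x : ⟨x, x7⟩ ∈ ⟦next to⟧} = {x1, x2, x4, x6, x7}
⟦who escaped⟧ = ⟦escaped⟧ = {x1, x4, x8}
⟦runner⟧ = {x1, x2, x3, x4, x7, x8}
… ∩ ⟦next to x7⟧ = {x1, x2, x3, x4, x7, x8} ∩ {x1, x2, x4, x6, x7} = {x1, x2, x4, x7}
… ∩ ⟦who escaped⟧ = {x1, x2, x4, x7} ∩ {x1, x4, x8} = {x1, x4}
So ⟦runner next to x7 who escaped⟧ = {x1, x4}.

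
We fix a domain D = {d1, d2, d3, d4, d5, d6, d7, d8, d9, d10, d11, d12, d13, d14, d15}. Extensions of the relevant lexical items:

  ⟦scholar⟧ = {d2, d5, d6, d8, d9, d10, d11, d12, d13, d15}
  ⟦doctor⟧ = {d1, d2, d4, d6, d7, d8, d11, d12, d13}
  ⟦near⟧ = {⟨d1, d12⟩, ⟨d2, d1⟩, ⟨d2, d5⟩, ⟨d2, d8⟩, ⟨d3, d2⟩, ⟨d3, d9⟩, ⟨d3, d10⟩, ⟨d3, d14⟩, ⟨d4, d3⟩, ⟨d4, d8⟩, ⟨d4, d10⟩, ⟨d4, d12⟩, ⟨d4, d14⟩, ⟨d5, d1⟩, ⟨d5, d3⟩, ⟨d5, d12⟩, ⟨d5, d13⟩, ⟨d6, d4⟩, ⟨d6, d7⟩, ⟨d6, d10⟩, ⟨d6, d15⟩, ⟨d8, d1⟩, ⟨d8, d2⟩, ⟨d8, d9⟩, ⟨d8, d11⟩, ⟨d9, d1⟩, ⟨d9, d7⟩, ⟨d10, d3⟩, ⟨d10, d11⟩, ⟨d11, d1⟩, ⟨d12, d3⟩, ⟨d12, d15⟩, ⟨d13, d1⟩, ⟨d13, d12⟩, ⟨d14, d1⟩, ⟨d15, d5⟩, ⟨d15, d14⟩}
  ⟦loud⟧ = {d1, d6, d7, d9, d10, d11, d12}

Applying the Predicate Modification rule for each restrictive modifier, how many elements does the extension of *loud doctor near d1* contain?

1

⟦near d1⟧ = {x : ⟨x, d1⟩ ∈ ⟦near⟧} = {d2, d5, d8, d9, d11, d13, d14}
⟦doctor⟧ = {d1, d2, d4, d6, d7, d8, d11, d12, d13}
… ∩ ⟦near d1⟧ = {d1, d2, d4, d6, d7, d8, d11, d12, d13} ∩ {d2, d5, d8, d9, d11, d13, d14} = {d2, d8, d11, d13}
… ∩ ⟦loud⟧ = {d2, d8, d11, d13} ∩ {d1, d6, d7, d9, d10, d11, d12} = {d11}
⟦loud doctor near d1⟧ = {d11}, so the cardinality is 1.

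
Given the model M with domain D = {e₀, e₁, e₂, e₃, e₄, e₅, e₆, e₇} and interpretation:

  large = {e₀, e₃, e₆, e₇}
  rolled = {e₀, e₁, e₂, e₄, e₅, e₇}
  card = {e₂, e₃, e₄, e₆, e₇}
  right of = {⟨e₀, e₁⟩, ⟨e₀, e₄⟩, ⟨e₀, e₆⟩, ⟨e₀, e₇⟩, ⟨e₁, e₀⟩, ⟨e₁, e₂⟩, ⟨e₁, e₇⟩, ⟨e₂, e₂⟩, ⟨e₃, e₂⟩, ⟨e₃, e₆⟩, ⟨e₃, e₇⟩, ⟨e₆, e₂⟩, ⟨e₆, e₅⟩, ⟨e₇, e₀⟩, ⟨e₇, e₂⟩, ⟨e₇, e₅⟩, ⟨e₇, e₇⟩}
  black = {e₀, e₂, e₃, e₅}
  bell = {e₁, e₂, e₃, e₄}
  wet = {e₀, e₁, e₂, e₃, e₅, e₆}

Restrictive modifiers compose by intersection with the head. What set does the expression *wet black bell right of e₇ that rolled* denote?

⟦right of e₇⟧ = {x : ⟨x, e₇⟩ ∈ ⟦right of⟧} = {e₀, e₁, e₃, e₇}
⟦that rolled⟧ = ⟦rolled⟧ = {e₀, e₁, e₂, e₄, e₅, e₇}
⟦bell⟧ = {e₁, e₂, e₃, e₄}
… ∩ ⟦right of e₇⟧ = {e₁, e₂, e₃, e₄} ∩ {e₀, e₁, e₃, e₇} = {e₁, e₃}
… ∩ ⟦that rolled⟧ = {e₁, e₃} ∩ {e₀, e₁, e₂, e₄, e₅, e₇} = {e₁}
… ∩ ⟦wet⟧ = {e₁} ∩ {e₀, e₁, e₂, e₃, e₅, e₆} = {e₁}
… ∩ ⟦black⟧ = {e₁} ∩ {e₀, e₂, e₃, e₅} = ∅
So ⟦wet black bell right of e₇ that rolled⟧ = { }.

{ }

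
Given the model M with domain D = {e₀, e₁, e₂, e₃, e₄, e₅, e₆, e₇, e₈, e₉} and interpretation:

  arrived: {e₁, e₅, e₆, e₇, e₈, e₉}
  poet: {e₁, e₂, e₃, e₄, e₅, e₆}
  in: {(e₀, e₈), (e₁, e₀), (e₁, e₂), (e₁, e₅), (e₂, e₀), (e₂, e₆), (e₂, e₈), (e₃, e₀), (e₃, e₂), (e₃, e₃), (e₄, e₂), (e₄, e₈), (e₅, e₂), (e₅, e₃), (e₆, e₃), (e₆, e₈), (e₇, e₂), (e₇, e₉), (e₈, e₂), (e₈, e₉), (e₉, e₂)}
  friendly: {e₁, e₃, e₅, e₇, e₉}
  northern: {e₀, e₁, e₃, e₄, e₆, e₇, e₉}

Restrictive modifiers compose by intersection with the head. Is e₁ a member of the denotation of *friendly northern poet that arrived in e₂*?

yes

⟦that arrived⟧ = ⟦arrived⟧ = {e₁, e₅, e₆, e₇, e₈, e₉}
⟦in e₂⟧ = {x : ⟨x, e₂⟩ ∈ ⟦in⟧} = {e₁, e₃, e₄, e₅, e₇, e₈, e₉}
⟦poet⟧ = {e₁, e₂, e₃, e₄, e₅, e₆}
… ∩ ⟦that arrived⟧ = {e₁, e₂, e₃, e₄, e₅, e₆} ∩ {e₁, e₅, e₆, e₇, e₈, e₉} = {e₁, e₅, e₆}
… ∩ ⟦in e₂⟧ = {e₁, e₅, e₆} ∩ {e₁, e₃, e₄, e₅, e₇, e₈, e₉} = {e₁, e₅}
… ∩ ⟦friendly⟧ = {e₁, e₅} ∩ {e₁, e₃, e₅, e₇, e₉} = {e₁, e₅}
… ∩ ⟦northern⟧ = {e₁, e₅} ∩ {e₀, e₁, e₃, e₄, e₆, e₇, e₉} = {e₁}
⟦friendly northern poet that arrived in e₂⟧ = {e₁}; e₁ ∈ this set.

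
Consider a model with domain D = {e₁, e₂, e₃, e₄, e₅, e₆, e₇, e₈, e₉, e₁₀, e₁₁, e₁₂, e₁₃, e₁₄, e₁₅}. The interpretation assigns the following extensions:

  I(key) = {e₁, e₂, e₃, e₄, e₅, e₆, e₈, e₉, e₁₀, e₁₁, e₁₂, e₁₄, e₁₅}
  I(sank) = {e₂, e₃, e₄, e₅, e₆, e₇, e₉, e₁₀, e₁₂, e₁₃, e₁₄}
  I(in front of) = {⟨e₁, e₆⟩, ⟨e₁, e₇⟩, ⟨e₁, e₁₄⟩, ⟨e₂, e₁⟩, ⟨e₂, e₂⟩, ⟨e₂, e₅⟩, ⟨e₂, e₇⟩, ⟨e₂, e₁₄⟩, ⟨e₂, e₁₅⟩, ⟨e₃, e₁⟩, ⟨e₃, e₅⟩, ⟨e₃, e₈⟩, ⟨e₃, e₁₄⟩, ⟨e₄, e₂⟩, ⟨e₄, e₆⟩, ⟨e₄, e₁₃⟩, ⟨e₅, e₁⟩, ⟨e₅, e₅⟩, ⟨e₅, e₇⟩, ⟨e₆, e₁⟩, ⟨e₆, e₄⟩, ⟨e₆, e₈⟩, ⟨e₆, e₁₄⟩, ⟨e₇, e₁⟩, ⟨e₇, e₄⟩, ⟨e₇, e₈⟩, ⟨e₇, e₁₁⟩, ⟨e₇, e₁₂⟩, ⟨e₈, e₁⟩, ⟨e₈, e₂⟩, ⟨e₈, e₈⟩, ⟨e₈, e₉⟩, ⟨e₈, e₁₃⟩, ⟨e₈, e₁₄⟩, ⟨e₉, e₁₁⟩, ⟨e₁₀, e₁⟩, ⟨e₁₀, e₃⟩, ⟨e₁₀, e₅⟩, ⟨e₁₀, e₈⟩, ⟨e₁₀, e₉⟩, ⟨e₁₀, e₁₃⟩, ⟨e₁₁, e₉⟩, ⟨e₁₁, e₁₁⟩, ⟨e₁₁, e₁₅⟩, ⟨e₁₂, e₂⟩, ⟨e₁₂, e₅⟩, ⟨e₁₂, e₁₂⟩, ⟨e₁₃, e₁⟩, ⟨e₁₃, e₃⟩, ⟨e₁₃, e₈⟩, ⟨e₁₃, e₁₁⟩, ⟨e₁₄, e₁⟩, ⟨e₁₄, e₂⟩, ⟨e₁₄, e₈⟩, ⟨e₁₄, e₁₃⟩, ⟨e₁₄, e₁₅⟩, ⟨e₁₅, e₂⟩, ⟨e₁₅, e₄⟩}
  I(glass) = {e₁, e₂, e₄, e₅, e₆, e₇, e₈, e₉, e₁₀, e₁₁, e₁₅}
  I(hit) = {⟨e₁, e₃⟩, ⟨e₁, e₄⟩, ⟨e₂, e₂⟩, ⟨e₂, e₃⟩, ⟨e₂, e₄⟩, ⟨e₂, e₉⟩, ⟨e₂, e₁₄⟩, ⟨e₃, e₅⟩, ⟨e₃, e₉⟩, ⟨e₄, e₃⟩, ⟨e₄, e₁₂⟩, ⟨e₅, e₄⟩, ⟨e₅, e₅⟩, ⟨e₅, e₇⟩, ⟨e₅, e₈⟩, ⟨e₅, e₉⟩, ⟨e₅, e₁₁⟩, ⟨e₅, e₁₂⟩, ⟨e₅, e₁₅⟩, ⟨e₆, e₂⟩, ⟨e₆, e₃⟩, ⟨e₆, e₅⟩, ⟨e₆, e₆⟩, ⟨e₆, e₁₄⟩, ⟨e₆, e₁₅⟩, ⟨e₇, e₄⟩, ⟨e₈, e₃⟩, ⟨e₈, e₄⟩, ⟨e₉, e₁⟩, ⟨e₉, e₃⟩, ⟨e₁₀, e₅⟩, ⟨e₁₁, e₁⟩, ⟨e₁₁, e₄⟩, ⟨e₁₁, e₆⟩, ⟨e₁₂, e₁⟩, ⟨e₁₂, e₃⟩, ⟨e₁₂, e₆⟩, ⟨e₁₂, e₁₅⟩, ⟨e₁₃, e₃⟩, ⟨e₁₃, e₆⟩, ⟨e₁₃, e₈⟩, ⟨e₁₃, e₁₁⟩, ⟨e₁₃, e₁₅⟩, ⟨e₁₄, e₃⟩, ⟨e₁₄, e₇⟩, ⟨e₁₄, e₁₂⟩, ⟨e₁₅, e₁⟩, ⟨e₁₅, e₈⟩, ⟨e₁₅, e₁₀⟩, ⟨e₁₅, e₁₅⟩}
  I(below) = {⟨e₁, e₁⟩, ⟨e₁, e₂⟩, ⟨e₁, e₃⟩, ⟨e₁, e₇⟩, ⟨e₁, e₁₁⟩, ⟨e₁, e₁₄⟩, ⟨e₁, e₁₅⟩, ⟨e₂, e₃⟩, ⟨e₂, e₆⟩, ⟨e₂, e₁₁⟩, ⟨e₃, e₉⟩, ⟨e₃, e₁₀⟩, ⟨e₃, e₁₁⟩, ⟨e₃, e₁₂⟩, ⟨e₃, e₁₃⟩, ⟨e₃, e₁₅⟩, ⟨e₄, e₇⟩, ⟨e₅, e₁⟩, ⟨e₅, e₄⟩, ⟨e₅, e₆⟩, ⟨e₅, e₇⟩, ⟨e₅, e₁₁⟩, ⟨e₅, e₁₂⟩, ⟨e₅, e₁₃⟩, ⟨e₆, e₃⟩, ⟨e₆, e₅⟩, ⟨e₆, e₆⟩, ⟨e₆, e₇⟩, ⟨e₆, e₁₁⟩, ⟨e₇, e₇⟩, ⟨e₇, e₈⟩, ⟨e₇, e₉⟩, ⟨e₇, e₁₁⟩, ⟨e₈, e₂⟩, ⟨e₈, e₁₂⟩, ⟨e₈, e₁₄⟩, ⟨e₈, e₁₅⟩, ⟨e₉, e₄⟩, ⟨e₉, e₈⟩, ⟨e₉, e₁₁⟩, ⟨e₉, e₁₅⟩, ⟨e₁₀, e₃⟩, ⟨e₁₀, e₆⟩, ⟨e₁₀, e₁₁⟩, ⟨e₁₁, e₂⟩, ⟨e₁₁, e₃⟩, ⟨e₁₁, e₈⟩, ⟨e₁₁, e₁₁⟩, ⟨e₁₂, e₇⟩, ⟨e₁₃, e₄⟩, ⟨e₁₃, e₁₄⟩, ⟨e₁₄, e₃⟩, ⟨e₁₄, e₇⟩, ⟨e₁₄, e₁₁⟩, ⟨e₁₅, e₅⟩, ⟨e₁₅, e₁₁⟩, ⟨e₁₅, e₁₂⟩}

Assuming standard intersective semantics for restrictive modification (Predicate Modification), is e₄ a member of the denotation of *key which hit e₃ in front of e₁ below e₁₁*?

⟦which hit e₃⟧ = {x : ⟨x, e₃⟩ ∈ ⟦hit⟧} = {e₁, e₂, e₄, e₆, e₈, e₉, e₁₂, e₁₃, e₁₄}
⟦in front of e₁⟧ = {x : ⟨x, e₁⟩ ∈ ⟦in front of⟧} = {e₂, e₃, e₅, e₆, e₇, e₈, e₁₀, e₁₃, e₁₄}
⟦below e₁₁⟧ = {x : ⟨x, e₁₁⟩ ∈ ⟦below⟧} = {e₁, e₂, e₃, e₅, e₆, e₇, e₉, e₁₀, e₁₁, e₁₄, e₁₅}
⟦key⟧ = {e₁, e₂, e₃, e₄, e₅, e₆, e₈, e₉, e₁₀, e₁₁, e₁₂, e₁₄, e₁₅}
… ∩ ⟦which hit e₃⟧ = {e₁, e₂, e₃, e₄, e₅, e₆, e₈, e₉, e₁₀, e₁₁, e₁₂, e₁₄, e₁₅} ∩ {e₁, e₂, e₄, e₆, e₈, e₉, e₁₂, e₁₃, e₁₄} = {e₁, e₂, e₄, e₆, e₈, e₉, e₁₂, e₁₄}
… ∩ ⟦in front of e₁⟧ = {e₁, e₂, e₄, e₆, e₈, e₉, e₁₂, e₁₄} ∩ {e₂, e₃, e₅, e₆, e₇, e₈, e₁₀, e₁₃, e₁₄} = {e₂, e₆, e₈, e₁₄}
… ∩ ⟦below e₁₁⟧ = {e₂, e₆, e₈, e₁₄} ∩ {e₁, e₂, e₃, e₅, e₆, e₇, e₉, e₁₀, e₁₁, e₁₄, e₁₅} = {e₂, e₆, e₁₄}
⟦key which hit e₃ in front of e₁ below e₁₁⟧ = {e₂, e₆, e₁₄}; e₄ ∉ this set.

no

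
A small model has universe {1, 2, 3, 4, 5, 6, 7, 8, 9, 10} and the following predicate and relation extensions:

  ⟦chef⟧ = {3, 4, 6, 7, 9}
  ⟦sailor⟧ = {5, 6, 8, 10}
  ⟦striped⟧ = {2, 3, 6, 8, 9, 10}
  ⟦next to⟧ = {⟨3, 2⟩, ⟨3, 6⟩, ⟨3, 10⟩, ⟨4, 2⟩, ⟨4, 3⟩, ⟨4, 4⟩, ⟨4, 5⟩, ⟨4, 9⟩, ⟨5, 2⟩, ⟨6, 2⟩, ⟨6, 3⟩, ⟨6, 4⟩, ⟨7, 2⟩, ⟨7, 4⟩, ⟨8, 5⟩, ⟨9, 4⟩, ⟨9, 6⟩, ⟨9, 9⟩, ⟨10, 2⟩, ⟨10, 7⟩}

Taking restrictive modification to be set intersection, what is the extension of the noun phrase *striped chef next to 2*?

{3, 6}

⟦next to 2⟧ = {x : ⟨x, 2⟩ ∈ ⟦next to⟧} = {3, 4, 5, 6, 7, 10}
⟦chef⟧ = {3, 4, 6, 7, 9}
… ∩ ⟦next to 2⟧ = {3, 4, 6, 7, 9} ∩ {3, 4, 5, 6, 7, 10} = {3, 4, 6, 7}
… ∩ ⟦striped⟧ = {3, 4, 6, 7} ∩ {2, 3, 6, 8, 9, 10} = {3, 6}
So ⟦striped chef next to 2⟧ = {3, 6}.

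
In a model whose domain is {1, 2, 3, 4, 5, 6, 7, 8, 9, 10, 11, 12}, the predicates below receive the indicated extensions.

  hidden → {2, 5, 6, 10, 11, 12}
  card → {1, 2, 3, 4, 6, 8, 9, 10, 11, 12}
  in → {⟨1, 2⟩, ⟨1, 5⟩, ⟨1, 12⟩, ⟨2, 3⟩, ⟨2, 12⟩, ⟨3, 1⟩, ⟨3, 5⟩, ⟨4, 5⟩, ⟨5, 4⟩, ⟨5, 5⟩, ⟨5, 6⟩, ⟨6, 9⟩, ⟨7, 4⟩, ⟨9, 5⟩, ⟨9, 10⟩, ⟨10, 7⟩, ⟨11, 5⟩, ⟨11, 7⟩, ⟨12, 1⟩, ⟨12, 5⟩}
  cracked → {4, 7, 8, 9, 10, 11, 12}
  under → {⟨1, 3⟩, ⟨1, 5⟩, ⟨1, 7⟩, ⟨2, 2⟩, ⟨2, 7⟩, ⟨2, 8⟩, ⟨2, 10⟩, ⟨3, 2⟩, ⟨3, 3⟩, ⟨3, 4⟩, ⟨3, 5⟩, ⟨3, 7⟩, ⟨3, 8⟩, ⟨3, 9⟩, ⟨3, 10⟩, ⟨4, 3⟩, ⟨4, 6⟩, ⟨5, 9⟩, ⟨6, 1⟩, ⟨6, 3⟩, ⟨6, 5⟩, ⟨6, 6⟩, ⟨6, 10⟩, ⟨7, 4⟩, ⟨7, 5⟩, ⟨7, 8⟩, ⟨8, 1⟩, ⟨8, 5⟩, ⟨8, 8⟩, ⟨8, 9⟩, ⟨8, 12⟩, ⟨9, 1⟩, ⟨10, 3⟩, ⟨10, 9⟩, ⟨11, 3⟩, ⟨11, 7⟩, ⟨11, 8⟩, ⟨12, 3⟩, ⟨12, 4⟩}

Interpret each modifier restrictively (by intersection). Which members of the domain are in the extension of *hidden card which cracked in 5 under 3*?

⟦which cracked⟧ = ⟦cracked⟧ = {4, 7, 8, 9, 10, 11, 12}
⟦in 5⟧ = {x : ⟨x, 5⟩ ∈ ⟦in⟧} = {1, 3, 4, 5, 9, 11, 12}
⟦under 3⟧ = {x : ⟨x, 3⟩ ∈ ⟦under⟧} = {1, 3, 4, 6, 10, 11, 12}
⟦card⟧ = {1, 2, 3, 4, 6, 8, 9, 10, 11, 12}
… ∩ ⟦which cracked⟧ = {1, 2, 3, 4, 6, 8, 9, 10, 11, 12} ∩ {4, 7, 8, 9, 10, 11, 12} = {4, 8, 9, 10, 11, 12}
… ∩ ⟦in 5⟧ = {4, 8, 9, 10, 11, 12} ∩ {1, 3, 4, 5, 9, 11, 12} = {4, 9, 11, 12}
… ∩ ⟦under 3⟧ = {4, 9, 11, 12} ∩ {1, 3, 4, 6, 10, 11, 12} = {4, 11, 12}
… ∩ ⟦hidden⟧ = {4, 11, 12} ∩ {2, 5, 6, 10, 11, 12} = {11, 12}
So ⟦hidden card which cracked in 5 under 3⟧ = {11, 12}.

{11, 12}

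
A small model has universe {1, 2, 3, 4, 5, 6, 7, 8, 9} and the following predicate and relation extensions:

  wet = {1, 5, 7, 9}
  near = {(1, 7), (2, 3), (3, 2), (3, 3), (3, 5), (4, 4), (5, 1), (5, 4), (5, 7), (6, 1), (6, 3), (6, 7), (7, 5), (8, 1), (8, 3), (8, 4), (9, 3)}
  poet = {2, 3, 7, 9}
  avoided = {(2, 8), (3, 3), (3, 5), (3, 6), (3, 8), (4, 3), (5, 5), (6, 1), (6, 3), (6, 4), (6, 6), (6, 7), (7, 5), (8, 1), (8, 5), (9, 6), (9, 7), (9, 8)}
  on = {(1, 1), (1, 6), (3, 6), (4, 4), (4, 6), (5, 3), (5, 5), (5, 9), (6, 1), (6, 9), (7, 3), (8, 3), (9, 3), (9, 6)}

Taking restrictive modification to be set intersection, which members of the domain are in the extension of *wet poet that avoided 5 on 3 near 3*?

{}

⟦that avoided 5⟧ = {x : ⟨x, 5⟩ ∈ ⟦avoided⟧} = {3, 5, 7, 8}
⟦on 3⟧ = {x : ⟨x, 3⟩ ∈ ⟦on⟧} = {5, 7, 8, 9}
⟦near 3⟧ = {x : ⟨x, 3⟩ ∈ ⟦near⟧} = {2, 3, 6, 8, 9}
⟦poet⟧ = {2, 3, 7, 9}
… ∩ ⟦that avoided 5⟧ = {2, 3, 7, 9} ∩ {3, 5, 7, 8} = {3, 7}
… ∩ ⟦on 3⟧ = {3, 7} ∩ {5, 7, 8, 9} = {7}
… ∩ ⟦near 3⟧ = {7} ∩ {2, 3, 6, 8, 9} = ∅
… ∩ ⟦wet⟧ = ∅ ∩ {1, 5, 7, 9} = ∅
So ⟦wet poet that avoided 5 on 3 near 3⟧ = {}.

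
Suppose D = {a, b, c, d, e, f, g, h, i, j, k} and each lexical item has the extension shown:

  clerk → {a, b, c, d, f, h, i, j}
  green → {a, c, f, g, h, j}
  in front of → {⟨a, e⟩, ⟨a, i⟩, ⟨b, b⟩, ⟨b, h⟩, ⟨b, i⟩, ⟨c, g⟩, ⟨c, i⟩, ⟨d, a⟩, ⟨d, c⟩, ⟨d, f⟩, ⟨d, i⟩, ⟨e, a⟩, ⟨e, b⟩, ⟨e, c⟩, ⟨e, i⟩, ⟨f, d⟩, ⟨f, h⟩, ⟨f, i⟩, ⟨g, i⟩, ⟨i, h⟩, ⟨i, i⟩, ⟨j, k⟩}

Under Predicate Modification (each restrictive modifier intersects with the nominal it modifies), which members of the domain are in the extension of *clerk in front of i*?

{a, b, c, d, f, i}

⟦in front of i⟧ = {x : ⟨x, i⟩ ∈ ⟦in front of⟧} = {a, b, c, d, e, f, g, i}
⟦clerk⟧ = {a, b, c, d, f, h, i, j}
… ∩ ⟦in front of i⟧ = {a, b, c, d, f, h, i, j} ∩ {a, b, c, d, e, f, g, i} = {a, b, c, d, f, i}
So ⟦clerk in front of i⟧ = {a, b, c, d, f, i}.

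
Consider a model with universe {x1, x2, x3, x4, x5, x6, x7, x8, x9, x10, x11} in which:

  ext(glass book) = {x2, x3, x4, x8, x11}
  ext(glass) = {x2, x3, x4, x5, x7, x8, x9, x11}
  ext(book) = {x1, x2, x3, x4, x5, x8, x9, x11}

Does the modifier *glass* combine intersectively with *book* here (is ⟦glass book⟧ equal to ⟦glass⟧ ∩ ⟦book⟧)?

⟦glass⟧ ∩ ⟦book⟧ = {x2, x3, x4, x5, x7, x8, x9, x11} ∩ {x1, x2, x3, x4, x5, x8, x9, x11} = {x2, x3, x4, x5, x8, x9, x11}
Observed ⟦glass book⟧ = {x2, x3, x4, x8, x11}.
These differ, so the modifier is not intersective in this model.

no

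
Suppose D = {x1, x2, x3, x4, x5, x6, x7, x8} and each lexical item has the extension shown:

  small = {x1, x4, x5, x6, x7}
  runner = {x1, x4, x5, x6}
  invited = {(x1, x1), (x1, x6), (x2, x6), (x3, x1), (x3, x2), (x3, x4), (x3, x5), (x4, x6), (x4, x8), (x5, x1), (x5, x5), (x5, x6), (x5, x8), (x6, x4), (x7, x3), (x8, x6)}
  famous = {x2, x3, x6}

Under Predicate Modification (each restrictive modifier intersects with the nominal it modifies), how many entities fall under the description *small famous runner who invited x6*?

⟦who invited x6⟧ = {x : ⟨x, x6⟩ ∈ ⟦invited⟧} = {x1, x2, x4, x5, x8}
⟦runner⟧ = {x1, x4, x5, x6}
… ∩ ⟦who invited x6⟧ = {x1, x4, x5, x6} ∩ {x1, x2, x4, x5, x8} = {x1, x4, x5}
… ∩ ⟦small⟧ = {x1, x4, x5} ∩ {x1, x4, x5, x6, x7} = {x1, x4, x5}
… ∩ ⟦famous⟧ = {x1, x4, x5} ∩ {x2, x3, x6} = ∅
⟦small famous runner who invited x6⟧ = ∅, so the cardinality is 0.

0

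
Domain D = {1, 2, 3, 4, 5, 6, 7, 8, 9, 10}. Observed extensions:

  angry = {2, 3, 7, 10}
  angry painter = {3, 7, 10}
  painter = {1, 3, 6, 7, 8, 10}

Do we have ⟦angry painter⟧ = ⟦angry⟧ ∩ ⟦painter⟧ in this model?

⟦angry⟧ ∩ ⟦painter⟧ = {2, 3, 7, 10} ∩ {1, 3, 6, 7, 8, 10} = {3, 7, 10}
Observed ⟦angry painter⟧ = {3, 7, 10}.
These coincide, so the modifier is intersective here.

yes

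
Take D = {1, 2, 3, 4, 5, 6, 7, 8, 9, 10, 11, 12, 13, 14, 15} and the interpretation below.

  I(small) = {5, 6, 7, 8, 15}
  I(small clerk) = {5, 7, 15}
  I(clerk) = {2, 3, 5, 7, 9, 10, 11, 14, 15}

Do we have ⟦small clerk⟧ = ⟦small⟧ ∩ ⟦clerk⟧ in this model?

yes

⟦small⟧ ∩ ⟦clerk⟧ = {5, 6, 7, 8, 15} ∩ {2, 3, 5, 7, 9, 10, 11, 14, 15} = {5, 7, 15}
Observed ⟦small clerk⟧ = {5, 7, 15}.
These coincide, so the modifier is intersective here.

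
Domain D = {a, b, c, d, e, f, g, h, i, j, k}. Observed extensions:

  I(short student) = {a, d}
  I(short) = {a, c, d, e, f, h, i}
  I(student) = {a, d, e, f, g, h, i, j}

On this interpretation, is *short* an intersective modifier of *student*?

no

⟦short⟧ ∩ ⟦student⟧ = {a, c, d, e, f, h, i} ∩ {a, d, e, f, g, h, i, j} = {a, d, e, f, h, i}
Observed ⟦short student⟧ = {a, d}.
These differ, so the modifier is not intersective in this model.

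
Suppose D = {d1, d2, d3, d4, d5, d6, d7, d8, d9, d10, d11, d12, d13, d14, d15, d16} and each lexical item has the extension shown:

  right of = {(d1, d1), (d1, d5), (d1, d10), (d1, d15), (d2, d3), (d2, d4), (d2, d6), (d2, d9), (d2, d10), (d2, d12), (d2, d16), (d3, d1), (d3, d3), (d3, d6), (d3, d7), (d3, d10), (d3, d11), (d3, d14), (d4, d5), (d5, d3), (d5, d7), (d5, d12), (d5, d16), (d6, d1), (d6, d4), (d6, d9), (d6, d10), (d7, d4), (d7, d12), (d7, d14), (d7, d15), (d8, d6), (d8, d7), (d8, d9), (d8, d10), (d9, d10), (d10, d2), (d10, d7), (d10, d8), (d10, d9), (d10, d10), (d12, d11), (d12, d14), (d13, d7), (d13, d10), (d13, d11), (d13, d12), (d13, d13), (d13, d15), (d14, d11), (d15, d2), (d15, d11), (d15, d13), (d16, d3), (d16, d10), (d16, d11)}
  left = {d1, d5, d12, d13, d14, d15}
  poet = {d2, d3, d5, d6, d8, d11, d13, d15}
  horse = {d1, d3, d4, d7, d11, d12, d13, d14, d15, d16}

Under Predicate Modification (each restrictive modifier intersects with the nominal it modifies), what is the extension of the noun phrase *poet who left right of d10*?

⟦who left⟧ = ⟦left⟧ = {d1, d5, d12, d13, d14, d15}
⟦right of d10⟧ = {x : ⟨x, d10⟩ ∈ ⟦right of⟧} = {d1, d2, d3, d6, d8, d9, d10, d13, d16}
⟦poet⟧ = {d2, d3, d5, d6, d8, d11, d13, d15}
… ∩ ⟦who left⟧ = {d2, d3, d5, d6, d8, d11, d13, d15} ∩ {d1, d5, d12, d13, d14, d15} = {d5, d13, d15}
… ∩ ⟦right of d10⟧ = {d5, d13, d15} ∩ {d1, d2, d3, d6, d8, d9, d10, d13, d16} = {d13}
So ⟦poet who left right of d10⟧ = {d13}.

{d13}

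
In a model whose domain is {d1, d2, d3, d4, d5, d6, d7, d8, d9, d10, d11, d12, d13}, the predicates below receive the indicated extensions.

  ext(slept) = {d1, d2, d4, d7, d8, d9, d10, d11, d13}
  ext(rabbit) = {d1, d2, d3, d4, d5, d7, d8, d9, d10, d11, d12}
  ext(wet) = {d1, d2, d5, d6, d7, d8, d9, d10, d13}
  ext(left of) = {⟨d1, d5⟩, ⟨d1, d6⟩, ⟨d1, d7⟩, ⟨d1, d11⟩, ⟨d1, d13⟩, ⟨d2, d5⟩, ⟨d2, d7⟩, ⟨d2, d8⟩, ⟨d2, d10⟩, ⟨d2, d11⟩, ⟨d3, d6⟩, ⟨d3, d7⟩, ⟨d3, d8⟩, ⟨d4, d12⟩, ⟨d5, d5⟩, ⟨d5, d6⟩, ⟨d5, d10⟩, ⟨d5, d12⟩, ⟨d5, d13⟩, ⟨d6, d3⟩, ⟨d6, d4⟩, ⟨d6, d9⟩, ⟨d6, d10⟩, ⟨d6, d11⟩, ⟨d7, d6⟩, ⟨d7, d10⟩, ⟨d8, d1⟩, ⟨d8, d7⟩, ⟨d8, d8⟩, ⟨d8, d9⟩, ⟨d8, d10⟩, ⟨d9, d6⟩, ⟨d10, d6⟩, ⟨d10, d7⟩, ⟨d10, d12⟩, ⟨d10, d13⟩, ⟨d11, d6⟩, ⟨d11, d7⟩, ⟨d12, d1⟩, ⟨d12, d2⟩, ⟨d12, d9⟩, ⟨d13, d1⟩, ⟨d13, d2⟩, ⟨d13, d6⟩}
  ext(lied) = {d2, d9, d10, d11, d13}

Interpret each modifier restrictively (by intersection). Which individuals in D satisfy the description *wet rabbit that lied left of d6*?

⟦that lied⟧ = ⟦lied⟧ = {d2, d9, d10, d11, d13}
⟦left of d6⟧ = {x : ⟨x, d6⟩ ∈ ⟦left of⟧} = {d1, d3, d5, d7, d9, d10, d11, d13}
⟦rabbit⟧ = {d1, d2, d3, d4, d5, d7, d8, d9, d10, d11, d12}
… ∩ ⟦that lied⟧ = {d1, d2, d3, d4, d5, d7, d8, d9, d10, d11, d12} ∩ {d2, d9, d10, d11, d13} = {d2, d9, d10, d11}
… ∩ ⟦left of d6⟧ = {d2, d9, d10, d11} ∩ {d1, d3, d5, d7, d9, d10, d11, d13} = {d9, d10, d11}
… ∩ ⟦wet⟧ = {d9, d10, d11} ∩ {d1, d2, d5, d6, d7, d8, d9, d10, d13} = {d9, d10}
So ⟦wet rabbit that lied left of d6⟧ = {d9, d10}.

{d9, d10}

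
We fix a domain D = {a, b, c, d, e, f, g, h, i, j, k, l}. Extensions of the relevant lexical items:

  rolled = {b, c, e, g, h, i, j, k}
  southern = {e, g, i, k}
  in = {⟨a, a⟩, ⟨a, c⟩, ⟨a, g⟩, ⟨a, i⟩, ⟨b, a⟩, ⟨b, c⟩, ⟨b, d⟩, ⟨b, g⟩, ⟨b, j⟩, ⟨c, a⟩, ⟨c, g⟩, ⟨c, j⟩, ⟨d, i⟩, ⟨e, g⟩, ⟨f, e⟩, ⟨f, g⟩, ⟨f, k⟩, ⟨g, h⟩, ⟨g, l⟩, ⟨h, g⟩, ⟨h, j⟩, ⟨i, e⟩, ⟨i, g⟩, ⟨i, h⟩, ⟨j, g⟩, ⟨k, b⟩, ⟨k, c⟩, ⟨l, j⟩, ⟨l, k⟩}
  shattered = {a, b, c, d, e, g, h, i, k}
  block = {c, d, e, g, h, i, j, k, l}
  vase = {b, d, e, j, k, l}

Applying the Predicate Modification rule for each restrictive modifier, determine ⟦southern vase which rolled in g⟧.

{e}

⟦which rolled⟧ = ⟦rolled⟧ = {b, c, e, g, h, i, j, k}
⟦in g⟧ = {x : ⟨x, g⟩ ∈ ⟦in⟧} = {a, b, c, e, f, h, i, j}
⟦vase⟧ = {b, d, e, j, k, l}
… ∩ ⟦which rolled⟧ = {b, d, e, j, k, l} ∩ {b, c, e, g, h, i, j, k} = {b, e, j, k}
… ∩ ⟦in g⟧ = {b, e, j, k} ∩ {a, b, c, e, f, h, i, j} = {b, e, j}
… ∩ ⟦southern⟧ = {b, e, j} ∩ {e, g, i, k} = {e}
So ⟦southern vase which rolled in g⟧ = {e}.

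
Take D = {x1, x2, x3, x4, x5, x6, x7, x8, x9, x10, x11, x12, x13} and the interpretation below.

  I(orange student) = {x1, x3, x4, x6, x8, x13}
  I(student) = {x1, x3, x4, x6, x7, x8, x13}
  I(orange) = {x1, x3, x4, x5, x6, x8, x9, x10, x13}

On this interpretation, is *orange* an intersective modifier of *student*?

⟦orange⟧ ∩ ⟦student⟧ = {x1, x3, x4, x5, x6, x8, x9, x10, x13} ∩ {x1, x3, x4, x6, x7, x8, x13} = {x1, x3, x4, x6, x8, x13}
Observed ⟦orange student⟧ = {x1, x3, x4, x6, x8, x13}.
These coincide, so the modifier is intersective here.

yes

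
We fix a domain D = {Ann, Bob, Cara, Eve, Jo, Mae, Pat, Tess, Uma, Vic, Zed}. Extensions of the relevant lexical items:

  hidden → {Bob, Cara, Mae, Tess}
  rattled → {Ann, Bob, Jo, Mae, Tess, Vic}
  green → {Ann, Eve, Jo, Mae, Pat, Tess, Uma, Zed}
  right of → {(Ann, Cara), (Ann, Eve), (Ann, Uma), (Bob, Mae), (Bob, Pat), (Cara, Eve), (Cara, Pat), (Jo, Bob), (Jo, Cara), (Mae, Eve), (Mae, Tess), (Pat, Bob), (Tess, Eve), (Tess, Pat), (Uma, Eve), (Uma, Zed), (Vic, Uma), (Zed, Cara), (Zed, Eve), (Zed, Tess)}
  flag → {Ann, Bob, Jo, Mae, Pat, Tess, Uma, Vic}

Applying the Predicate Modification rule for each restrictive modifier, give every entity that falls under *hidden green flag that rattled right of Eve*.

⟦that rattled⟧ = ⟦rattled⟧ = {Ann, Bob, Jo, Mae, Tess, Vic}
⟦right of Eve⟧ = {x : ⟨x, Eve⟩ ∈ ⟦right of⟧} = {Ann, Cara, Mae, Tess, Uma, Zed}
⟦flag⟧ = {Ann, Bob, Jo, Mae, Pat, Tess, Uma, Vic}
… ∩ ⟦that rattled⟧ = {Ann, Bob, Jo, Mae, Pat, Tess, Uma, Vic} ∩ {Ann, Bob, Jo, Mae, Tess, Vic} = {Ann, Bob, Jo, Mae, Tess, Vic}
… ∩ ⟦right of Eve⟧ = {Ann, Bob, Jo, Mae, Tess, Vic} ∩ {Ann, Cara, Mae, Tess, Uma, Zed} = {Ann, Mae, Tess}
… ∩ ⟦hidden⟧ = {Ann, Mae, Tess} ∩ {Bob, Cara, Mae, Tess} = {Mae, Tess}
… ∩ ⟦green⟧ = {Mae, Tess} ∩ {Ann, Eve, Jo, Mae, Pat, Tess, Uma, Zed} = {Mae, Tess}
So ⟦hidden green flag that rattled right of Eve⟧ = {Mae, Tess}.

{Mae, Tess}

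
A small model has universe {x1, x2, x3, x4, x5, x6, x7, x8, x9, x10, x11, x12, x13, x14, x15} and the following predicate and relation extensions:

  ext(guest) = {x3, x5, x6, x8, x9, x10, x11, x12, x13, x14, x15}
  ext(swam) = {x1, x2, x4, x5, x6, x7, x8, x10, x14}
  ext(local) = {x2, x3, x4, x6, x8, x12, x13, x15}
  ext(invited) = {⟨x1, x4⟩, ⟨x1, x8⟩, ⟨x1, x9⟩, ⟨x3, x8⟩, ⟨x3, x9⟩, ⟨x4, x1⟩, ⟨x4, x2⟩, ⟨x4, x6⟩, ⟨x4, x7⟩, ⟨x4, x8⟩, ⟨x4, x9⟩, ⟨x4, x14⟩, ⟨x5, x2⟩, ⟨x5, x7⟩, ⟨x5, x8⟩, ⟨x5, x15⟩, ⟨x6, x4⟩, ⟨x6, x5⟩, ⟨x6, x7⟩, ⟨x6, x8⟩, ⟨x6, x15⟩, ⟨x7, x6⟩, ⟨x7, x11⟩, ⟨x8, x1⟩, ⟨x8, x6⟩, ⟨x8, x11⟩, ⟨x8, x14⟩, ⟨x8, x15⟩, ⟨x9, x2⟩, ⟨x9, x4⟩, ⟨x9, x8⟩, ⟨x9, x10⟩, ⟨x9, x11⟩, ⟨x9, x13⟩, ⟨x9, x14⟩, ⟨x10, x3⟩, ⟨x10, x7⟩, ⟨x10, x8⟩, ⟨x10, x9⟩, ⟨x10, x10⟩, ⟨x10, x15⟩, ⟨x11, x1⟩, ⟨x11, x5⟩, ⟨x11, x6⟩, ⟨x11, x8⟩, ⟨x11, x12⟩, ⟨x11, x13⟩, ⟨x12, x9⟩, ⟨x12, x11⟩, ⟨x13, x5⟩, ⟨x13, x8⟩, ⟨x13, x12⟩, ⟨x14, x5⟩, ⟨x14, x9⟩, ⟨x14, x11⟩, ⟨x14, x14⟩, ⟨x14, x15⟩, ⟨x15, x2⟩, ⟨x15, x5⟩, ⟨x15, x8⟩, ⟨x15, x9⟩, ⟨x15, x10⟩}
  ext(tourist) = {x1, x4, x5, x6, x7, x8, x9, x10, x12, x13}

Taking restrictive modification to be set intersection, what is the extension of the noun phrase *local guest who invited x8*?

{x3, x6, x13, x15}

⟦who invited x8⟧ = {x : ⟨x, x8⟩ ∈ ⟦invited⟧} = {x1, x3, x4, x5, x6, x9, x10, x11, x13, x15}
⟦guest⟧ = {x3, x5, x6, x8, x9, x10, x11, x12, x13, x14, x15}
… ∩ ⟦who invited x8⟧ = {x3, x5, x6, x8, x9, x10, x11, x12, x13, x14, x15} ∩ {x1, x3, x4, x5, x6, x9, x10, x11, x13, x15} = {x3, x5, x6, x9, x10, x11, x13, x15}
… ∩ ⟦local⟧ = {x3, x5, x6, x9, x10, x11, x13, x15} ∩ {x2, x3, x4, x6, x8, x12, x13, x15} = {x3, x6, x13, x15}
So ⟦local guest who invited x8⟧ = {x3, x6, x13, x15}.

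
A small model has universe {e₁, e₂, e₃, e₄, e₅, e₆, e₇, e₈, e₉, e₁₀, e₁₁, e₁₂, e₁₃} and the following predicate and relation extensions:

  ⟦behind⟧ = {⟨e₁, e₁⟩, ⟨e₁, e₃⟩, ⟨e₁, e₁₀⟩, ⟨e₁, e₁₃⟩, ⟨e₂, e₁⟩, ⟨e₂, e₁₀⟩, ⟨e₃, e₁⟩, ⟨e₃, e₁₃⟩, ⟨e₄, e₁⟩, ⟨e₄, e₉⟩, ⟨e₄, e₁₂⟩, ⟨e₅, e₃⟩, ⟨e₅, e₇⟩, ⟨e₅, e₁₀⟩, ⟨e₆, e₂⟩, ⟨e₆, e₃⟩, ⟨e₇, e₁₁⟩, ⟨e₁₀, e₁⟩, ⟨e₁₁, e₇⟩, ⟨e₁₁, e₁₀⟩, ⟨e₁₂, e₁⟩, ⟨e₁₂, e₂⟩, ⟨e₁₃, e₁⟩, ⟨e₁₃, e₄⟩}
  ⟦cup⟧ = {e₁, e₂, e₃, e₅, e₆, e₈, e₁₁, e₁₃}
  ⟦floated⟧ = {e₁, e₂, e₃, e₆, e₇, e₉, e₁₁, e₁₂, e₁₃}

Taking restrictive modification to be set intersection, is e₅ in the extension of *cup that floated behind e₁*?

⟦that floated⟧ = ⟦floated⟧ = {e₁, e₂, e₃, e₆, e₇, e₉, e₁₁, e₁₂, e₁₃}
⟦behind e₁⟧ = {x : ⟨x, e₁⟩ ∈ ⟦behind⟧} = {e₁, e₂, e₃, e₄, e₁₀, e₁₂, e₁₃}
⟦cup⟧ = {e₁, e₂, e₃, e₅, e₆, e₈, e₁₁, e₁₃}
… ∩ ⟦that floated⟧ = {e₁, e₂, e₃, e₅, e₆, e₈, e₁₁, e₁₃} ∩ {e₁, e₂, e₃, e₆, e₇, e₉, e₁₁, e₁₂, e₁₃} = {e₁, e₂, e₃, e₆, e₁₁, e₁₃}
… ∩ ⟦behind e₁⟧ = {e₁, e₂, e₃, e₆, e₁₁, e₁₃} ∩ {e₁, e₂, e₃, e₄, e₁₀, e₁₂, e₁₃} = {e₁, e₂, e₃, e₁₃}
⟦cup that floated behind e₁⟧ = {e₁, e₂, e₃, e₁₃}; e₅ ∉ this set.

no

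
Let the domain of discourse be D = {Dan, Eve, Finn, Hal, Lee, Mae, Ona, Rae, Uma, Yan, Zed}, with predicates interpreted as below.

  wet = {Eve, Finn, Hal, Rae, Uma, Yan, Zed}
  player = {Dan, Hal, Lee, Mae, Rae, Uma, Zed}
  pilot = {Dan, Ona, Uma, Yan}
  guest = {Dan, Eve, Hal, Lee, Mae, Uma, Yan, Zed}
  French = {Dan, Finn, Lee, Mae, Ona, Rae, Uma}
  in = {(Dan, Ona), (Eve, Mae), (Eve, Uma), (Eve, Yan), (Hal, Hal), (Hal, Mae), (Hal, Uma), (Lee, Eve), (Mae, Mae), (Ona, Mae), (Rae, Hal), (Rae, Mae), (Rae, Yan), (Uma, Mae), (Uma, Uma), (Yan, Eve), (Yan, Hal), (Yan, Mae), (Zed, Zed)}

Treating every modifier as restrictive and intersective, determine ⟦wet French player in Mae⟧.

{Rae, Uma}

⟦in Mae⟧ = {x : ⟨x, Mae⟩ ∈ ⟦in⟧} = {Eve, Hal, Mae, Ona, Rae, Uma, Yan}
⟦player⟧ = {Dan, Hal, Lee, Mae, Rae, Uma, Zed}
… ∩ ⟦in Mae⟧ = {Dan, Hal, Lee, Mae, Rae, Uma, Zed} ∩ {Eve, Hal, Mae, Ona, Rae, Uma, Yan} = {Hal, Mae, Rae, Uma}
… ∩ ⟦wet⟧ = {Hal, Mae, Rae, Uma} ∩ {Eve, Finn, Hal, Rae, Uma, Yan, Zed} = {Hal, Rae, Uma}
… ∩ ⟦French⟧ = {Hal, Rae, Uma} ∩ {Dan, Finn, Lee, Mae, Ona, Rae, Uma} = {Rae, Uma}
So ⟦wet French player in Mae⟧ = {Rae, Uma}.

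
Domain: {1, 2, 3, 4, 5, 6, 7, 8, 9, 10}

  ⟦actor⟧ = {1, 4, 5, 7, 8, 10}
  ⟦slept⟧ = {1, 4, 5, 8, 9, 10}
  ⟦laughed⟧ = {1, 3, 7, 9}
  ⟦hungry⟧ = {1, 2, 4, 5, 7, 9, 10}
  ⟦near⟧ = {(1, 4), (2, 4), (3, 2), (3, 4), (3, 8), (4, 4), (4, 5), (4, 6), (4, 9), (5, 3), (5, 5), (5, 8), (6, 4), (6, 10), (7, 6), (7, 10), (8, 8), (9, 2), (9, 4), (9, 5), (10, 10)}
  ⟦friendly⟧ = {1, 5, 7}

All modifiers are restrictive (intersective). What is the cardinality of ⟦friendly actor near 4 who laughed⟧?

⟦near 4⟧ = {x : ⟨x, 4⟩ ∈ ⟦near⟧} = {1, 2, 3, 4, 6, 9}
⟦who laughed⟧ = ⟦laughed⟧ = {1, 3, 7, 9}
⟦actor⟧ = {1, 4, 5, 7, 8, 10}
… ∩ ⟦near 4⟧ = {1, 4, 5, 7, 8, 10} ∩ {1, 2, 3, 4, 6, 9} = {1, 4}
… ∩ ⟦who laughed⟧ = {1, 4} ∩ {1, 3, 7, 9} = {1}
… ∩ ⟦friendly⟧ = {1} ∩ {1, 5, 7} = {1}
⟦friendly actor near 4 who laughed⟧ = {1}, so the cardinality is 1.

1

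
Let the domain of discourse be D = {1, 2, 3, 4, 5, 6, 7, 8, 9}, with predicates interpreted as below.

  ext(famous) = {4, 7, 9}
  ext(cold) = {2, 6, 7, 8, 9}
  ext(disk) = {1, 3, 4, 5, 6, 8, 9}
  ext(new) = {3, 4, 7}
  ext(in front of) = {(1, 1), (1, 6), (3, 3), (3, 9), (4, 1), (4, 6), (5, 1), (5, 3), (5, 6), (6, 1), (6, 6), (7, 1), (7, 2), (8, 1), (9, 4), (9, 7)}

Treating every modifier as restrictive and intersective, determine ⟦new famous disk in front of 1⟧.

⟦in front of 1⟧ = {x : ⟨x, 1⟩ ∈ ⟦in front of⟧} = {1, 4, 5, 6, 7, 8}
⟦disk⟧ = {1, 3, 4, 5, 6, 8, 9}
… ∩ ⟦in front of 1⟧ = {1, 3, 4, 5, 6, 8, 9} ∩ {1, 4, 5, 6, 7, 8} = {1, 4, 5, 6, 8}
… ∩ ⟦new⟧ = {1, 4, 5, 6, 8} ∩ {3, 4, 7} = {4}
… ∩ ⟦famous⟧ = {4} ∩ {4, 7, 9} = {4}
So ⟦new famous disk in front of 1⟧ = {4}.

{4}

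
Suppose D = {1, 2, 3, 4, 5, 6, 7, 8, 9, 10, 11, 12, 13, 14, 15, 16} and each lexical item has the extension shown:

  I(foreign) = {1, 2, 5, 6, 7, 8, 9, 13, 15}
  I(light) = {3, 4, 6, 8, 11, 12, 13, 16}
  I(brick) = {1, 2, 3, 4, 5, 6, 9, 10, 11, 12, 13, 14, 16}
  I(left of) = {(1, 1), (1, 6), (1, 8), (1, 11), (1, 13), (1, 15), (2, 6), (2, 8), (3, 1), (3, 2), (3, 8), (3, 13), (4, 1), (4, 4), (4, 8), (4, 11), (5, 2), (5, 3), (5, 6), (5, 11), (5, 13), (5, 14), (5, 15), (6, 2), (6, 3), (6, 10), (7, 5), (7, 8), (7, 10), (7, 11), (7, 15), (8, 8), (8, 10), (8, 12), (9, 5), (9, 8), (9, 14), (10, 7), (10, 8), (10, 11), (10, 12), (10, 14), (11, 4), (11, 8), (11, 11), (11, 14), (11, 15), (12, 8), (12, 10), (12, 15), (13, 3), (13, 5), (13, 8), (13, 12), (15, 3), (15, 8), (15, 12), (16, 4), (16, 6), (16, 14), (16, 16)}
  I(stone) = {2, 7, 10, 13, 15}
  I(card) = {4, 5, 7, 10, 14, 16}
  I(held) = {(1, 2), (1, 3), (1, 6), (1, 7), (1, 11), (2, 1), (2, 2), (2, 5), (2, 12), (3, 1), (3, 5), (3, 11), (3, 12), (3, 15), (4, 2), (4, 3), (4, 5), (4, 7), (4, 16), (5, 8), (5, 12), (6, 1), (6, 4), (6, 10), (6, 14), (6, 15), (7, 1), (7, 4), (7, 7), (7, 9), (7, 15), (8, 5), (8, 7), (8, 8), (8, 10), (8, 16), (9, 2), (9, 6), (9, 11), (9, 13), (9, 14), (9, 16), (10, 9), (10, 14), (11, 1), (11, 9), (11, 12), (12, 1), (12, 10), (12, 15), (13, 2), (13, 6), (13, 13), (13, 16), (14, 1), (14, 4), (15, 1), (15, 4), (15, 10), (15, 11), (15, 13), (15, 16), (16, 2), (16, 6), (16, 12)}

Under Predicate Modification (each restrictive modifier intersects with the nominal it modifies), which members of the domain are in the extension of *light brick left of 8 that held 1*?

⟦left of 8⟧ = {x : ⟨x, 8⟩ ∈ ⟦left of⟧} = {1, 2, 3, 4, 7, 8, 9, 10, 11, 12, 13, 15}
⟦that held 1⟧ = {x : ⟨x, 1⟩ ∈ ⟦held⟧} = {2, 3, 6, 7, 11, 12, 14, 15}
⟦brick⟧ = {1, 2, 3, 4, 5, 6, 9, 10, 11, 12, 13, 14, 16}
… ∩ ⟦left of 8⟧ = {1, 2, 3, 4, 5, 6, 9, 10, 11, 12, 13, 14, 16} ∩ {1, 2, 3, 4, 7, 8, 9, 10, 11, 12, 13, 15} = {1, 2, 3, 4, 9, 10, 11, 12, 13}
… ∩ ⟦that held 1⟧ = {1, 2, 3, 4, 9, 10, 11, 12, 13} ∩ {2, 3, 6, 7, 11, 12, 14, 15} = {2, 3, 11, 12}
… ∩ ⟦light⟧ = {2, 3, 11, 12} ∩ {3, 4, 6, 8, 11, 12, 13, 16} = {3, 11, 12}
So ⟦light brick left of 8 that held 1⟧ = {3, 11, 12}.

{3, 11, 12}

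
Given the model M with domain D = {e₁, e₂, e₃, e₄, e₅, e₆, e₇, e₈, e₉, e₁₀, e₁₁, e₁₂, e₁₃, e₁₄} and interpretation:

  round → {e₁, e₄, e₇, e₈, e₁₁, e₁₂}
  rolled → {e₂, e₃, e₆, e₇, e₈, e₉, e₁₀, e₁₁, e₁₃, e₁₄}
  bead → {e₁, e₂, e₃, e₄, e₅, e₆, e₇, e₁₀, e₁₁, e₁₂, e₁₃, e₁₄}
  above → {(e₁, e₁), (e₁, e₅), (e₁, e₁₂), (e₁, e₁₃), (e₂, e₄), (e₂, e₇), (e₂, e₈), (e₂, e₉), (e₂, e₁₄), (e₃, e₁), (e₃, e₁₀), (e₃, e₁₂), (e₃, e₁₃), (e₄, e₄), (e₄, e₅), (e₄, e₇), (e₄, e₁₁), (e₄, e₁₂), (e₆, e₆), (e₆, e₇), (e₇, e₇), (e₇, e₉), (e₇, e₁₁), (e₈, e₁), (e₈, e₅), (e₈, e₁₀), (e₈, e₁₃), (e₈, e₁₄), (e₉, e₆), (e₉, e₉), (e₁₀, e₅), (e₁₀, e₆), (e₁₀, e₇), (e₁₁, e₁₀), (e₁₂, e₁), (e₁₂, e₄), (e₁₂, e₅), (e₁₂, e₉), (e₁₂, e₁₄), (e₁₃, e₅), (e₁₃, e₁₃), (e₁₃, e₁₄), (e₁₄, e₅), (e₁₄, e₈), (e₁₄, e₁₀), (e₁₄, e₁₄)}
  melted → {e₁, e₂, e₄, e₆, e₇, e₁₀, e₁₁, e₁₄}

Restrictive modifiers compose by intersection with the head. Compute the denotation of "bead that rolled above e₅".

⟦that rolled⟧ = ⟦rolled⟧ = {e₂, e₃, e₆, e₇, e₈, e₉, e₁₀, e₁₁, e₁₃, e₁₄}
⟦above e₅⟧ = {x : ⟨x, e₅⟩ ∈ ⟦above⟧} = {e₁, e₄, e₈, e₁₀, e₁₂, e₁₃, e₁₄}
⟦bead⟧ = {e₁, e₂, e₃, e₄, e₅, e₆, e₇, e₁₀, e₁₁, e₁₂, e₁₃, e₁₄}
… ∩ ⟦that rolled⟧ = {e₁, e₂, e₃, e₄, e₅, e₆, e₇, e₁₀, e₁₁, e₁₂, e₁₃, e₁₄} ∩ {e₂, e₃, e₆, e₇, e₈, e₉, e₁₀, e₁₁, e₁₃, e₁₄} = {e₂, e₃, e₆, e₇, e₁₀, e₁₁, e₁₃, e₁₄}
… ∩ ⟦above e₅⟧ = {e₂, e₃, e₆, e₇, e₁₀, e₁₁, e₁₃, e₁₄} ∩ {e₁, e₄, e₈, e₁₀, e₁₂, e₁₃, e₁₄} = {e₁₀, e₁₃, e₁₄}
So ⟦bead that rolled above e₅⟧ = {e₁₀, e₁₃, e₁₄}.

{e₁₀, e₁₃, e₁₄}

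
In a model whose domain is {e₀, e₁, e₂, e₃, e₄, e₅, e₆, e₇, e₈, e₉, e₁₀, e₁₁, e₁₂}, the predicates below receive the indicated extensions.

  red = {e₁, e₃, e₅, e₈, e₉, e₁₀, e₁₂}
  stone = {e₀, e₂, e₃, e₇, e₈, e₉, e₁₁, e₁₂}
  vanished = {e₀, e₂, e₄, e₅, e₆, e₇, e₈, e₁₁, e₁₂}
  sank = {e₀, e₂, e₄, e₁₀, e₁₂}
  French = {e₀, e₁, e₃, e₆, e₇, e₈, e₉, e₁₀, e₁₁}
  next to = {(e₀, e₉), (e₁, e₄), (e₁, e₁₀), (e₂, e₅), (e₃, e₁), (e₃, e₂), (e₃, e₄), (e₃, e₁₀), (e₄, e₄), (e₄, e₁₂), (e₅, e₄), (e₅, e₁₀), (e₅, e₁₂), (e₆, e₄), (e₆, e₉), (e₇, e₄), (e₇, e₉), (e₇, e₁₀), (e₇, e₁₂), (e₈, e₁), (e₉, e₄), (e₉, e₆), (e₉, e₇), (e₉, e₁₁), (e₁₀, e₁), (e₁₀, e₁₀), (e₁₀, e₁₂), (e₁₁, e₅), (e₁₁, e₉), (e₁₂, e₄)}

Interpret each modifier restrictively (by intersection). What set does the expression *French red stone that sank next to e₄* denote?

⟦that sank⟧ = ⟦sank⟧ = {e₀, e₂, e₄, e₁₀, e₁₂}
⟦next to e₄⟧ = {x : ⟨x, e₄⟩ ∈ ⟦next to⟧} = {e₁, e₃, e₄, e₅, e₆, e₇, e₉, e₁₂}
⟦stone⟧ = {e₀, e₂, e₃, e₇, e₈, e₉, e₁₁, e₁₂}
… ∩ ⟦that sank⟧ = {e₀, e₂, e₃, e₇, e₈, e₉, e₁₁, e₁₂} ∩ {e₀, e₂, e₄, e₁₀, e₁₂} = {e₀, e₂, e₁₂}
… ∩ ⟦next to e₄⟧ = {e₀, e₂, e₁₂} ∩ {e₁, e₃, e₄, e₅, e₆, e₇, e₉, e₁₂} = {e₁₂}
… ∩ ⟦French⟧ = {e₁₂} ∩ {e₀, e₁, e₃, e₆, e₇, e₈, e₉, e₁₀, e₁₁} = ∅
… ∩ ⟦red⟧ = ∅ ∩ {e₁, e₃, e₅, e₈, e₉, e₁₀, e₁₂} = ∅
So ⟦French red stone that sank next to e₄⟧ = { }.

{ }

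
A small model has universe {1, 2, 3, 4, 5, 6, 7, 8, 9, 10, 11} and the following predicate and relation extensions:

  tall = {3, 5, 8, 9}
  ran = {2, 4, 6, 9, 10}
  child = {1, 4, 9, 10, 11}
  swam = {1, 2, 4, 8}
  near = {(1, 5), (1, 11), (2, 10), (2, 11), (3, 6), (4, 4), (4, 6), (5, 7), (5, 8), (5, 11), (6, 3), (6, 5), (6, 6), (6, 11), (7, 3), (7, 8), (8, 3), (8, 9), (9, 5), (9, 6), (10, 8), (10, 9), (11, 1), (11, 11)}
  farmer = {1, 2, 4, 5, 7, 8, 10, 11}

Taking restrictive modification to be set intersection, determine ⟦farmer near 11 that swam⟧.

⟦near 11⟧ = {x : ⟨x, 11⟩ ∈ ⟦near⟧} = {1, 2, 5, 6, 11}
⟦that swam⟧ = ⟦swam⟧ = {1, 2, 4, 8}
⟦farmer⟧ = {1, 2, 4, 5, 7, 8, 10, 11}
… ∩ ⟦near 11⟧ = {1, 2, 4, 5, 7, 8, 10, 11} ∩ {1, 2, 5, 6, 11} = {1, 2, 5, 11}
… ∩ ⟦that swam⟧ = {1, 2, 5, 11} ∩ {1, 2, 4, 8} = {1, 2}
So ⟦farmer near 11 that swam⟧ = {1, 2}.

{1, 2}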